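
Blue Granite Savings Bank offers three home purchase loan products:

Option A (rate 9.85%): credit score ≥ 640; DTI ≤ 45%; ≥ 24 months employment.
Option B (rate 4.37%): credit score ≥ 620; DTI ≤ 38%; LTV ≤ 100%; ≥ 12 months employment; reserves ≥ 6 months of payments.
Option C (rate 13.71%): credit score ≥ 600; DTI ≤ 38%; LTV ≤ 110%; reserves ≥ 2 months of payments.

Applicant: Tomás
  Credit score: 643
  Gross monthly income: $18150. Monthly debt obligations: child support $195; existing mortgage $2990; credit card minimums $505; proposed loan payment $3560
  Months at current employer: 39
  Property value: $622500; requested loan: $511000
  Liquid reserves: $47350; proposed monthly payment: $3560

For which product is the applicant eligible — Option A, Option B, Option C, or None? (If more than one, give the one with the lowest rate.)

Total debts = (195 + 2,990 + 505 + 3,560) = 7,250; DTI = 7,250/18,150 = 39.9%.
LTV = 511,000/622,500 = 82.1%.
Reserves = 47,350/3,560 = 13.3 months.
Option A: score 643 ≥ 640; DTI 39.9% ≤ 45%; employment 39 ≥ 24 mo → qualifies.
Option B: score 643 ≥ 620; DTI 39.9% > 38%; LTV 82.1% ≤ 100%; employment 39 ≥ 12 mo; reserves 13.3 ≥ 6 mo → does not qualify.
Option C: score 643 ≥ 600; DTI 39.9% > 38%; LTV 82.1% ≤ 110%; reserves 13.3 ≥ 2 mo → does not qualify.

Option A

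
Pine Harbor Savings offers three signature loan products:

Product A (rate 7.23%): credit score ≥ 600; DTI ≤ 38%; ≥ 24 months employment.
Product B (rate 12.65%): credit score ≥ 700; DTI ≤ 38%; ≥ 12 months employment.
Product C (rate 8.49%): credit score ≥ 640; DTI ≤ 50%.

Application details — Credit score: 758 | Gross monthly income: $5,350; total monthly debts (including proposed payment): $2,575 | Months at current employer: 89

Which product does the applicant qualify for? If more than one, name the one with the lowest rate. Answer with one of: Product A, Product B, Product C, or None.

DTI = 2,575/5,350 = 48.1%.
Product A: score 758 ≥ 600; DTI 48.1% > 38%; employment 89 ≥ 24 mo → does not qualify.
Product B: score 758 ≥ 700; DTI 48.1% > 38%; employment 89 ≥ 12 mo → does not qualify.
Product C: score 758 ≥ 640; DTI 48.1% ≤ 50% → qualifies.

Product C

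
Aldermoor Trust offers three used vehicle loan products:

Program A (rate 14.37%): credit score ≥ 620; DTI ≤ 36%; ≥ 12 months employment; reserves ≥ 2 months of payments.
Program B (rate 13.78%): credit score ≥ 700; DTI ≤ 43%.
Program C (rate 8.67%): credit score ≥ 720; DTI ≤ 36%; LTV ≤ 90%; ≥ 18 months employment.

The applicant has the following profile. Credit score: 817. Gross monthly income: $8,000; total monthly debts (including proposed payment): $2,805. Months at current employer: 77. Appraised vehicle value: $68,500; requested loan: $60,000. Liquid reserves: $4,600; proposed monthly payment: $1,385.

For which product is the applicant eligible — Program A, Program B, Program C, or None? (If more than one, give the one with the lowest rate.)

Program C

DTI = 2,805/8,000 = 35.1%.
LTV = 60,000/68,500 = 87.6%.
Reserves = 4,600/1,385 = 3.3 months.
Program A: score 817 ≥ 620; DTI 35.1% ≤ 36%; employment 77 ≥ 12 mo; reserves 3.3 ≥ 2 mo → qualifies.
Program B: score 817 ≥ 700; DTI 35.1% ≤ 43% → qualifies.
Program C: score 817 ≥ 720; DTI 35.1% ≤ 36%; LTV 87.6% ≤ 90%; employment 77 ≥ 18 mo → qualifies.
Qualifying: Program A, Program B, Program C. Lowest rate is 8.67% → Program C.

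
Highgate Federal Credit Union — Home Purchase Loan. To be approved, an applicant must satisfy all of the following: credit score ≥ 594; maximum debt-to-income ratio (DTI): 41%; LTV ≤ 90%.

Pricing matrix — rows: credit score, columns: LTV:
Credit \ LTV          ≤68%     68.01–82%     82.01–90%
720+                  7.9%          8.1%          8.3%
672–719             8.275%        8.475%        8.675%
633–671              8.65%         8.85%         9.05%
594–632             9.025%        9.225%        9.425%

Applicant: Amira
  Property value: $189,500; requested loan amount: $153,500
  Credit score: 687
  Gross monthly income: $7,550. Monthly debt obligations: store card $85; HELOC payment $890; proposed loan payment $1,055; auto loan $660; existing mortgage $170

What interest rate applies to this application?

Credit score 687 ≥ 594; Total monthly debts = (85 + 890 + 1,055 + 660 + 170) = 2,860. DTI: 2,860 ÷ 7,550 = 37.9%, within the 41% cap
Loan-to-value = 153,500/189,500 = 81% — pass (90% max)
Score 687 is in the 672–719 band; LTV 81% is in the 68.01–82% band → 8.475%.

8.475%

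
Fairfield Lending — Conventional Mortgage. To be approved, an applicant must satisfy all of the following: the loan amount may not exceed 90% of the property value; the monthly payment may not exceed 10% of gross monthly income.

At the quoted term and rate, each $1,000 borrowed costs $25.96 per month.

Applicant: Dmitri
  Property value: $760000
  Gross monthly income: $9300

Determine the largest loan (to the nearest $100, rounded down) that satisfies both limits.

Payment cap: 10% × $9,300 = $930/month.
At $25.96 per $1,000, that supports 930/25.96 × 1,000 ≈ $35,824 → $35,800.
LTV cap: 90% × $760,000 = $684,000 → $684,000.
Binding constraint: payment-to-income.

$35,800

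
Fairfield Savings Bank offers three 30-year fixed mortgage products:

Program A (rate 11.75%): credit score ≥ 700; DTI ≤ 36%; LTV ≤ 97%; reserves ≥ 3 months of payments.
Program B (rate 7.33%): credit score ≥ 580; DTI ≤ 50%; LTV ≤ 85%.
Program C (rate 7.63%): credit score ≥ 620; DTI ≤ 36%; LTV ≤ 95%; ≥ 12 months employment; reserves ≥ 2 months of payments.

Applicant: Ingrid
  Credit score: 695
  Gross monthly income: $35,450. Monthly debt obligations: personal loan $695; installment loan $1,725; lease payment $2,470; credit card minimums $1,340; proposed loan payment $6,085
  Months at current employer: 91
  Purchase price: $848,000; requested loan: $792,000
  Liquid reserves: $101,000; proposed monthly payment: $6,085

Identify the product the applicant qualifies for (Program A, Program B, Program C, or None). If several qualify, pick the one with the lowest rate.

Total debts = (695 + 1,725 + 2,470 + 1,340 + 6,085) = 12,315; DTI = 12,315/35,450 = 34.7%.
LTV = 792,000/848,000 = 93.4%.
Reserves = 101,000/6,085 = 16.6 months.
Program A: score 695 < 700; DTI 34.7% ≤ 36%; LTV 93.4% ≤ 97%; reserves 16.6 ≥ 3 mo → does not qualify.
Program B: score 695 ≥ 580; DTI 34.7% ≤ 50%; LTV 93.4% > 85% → does not qualify.
Program C: score 695 ≥ 620; DTI 34.7% ≤ 36%; LTV 93.4% ≤ 95%; employment 91 ≥ 12 mo; reserves 16.6 ≥ 2 mo → qualifies.

Program C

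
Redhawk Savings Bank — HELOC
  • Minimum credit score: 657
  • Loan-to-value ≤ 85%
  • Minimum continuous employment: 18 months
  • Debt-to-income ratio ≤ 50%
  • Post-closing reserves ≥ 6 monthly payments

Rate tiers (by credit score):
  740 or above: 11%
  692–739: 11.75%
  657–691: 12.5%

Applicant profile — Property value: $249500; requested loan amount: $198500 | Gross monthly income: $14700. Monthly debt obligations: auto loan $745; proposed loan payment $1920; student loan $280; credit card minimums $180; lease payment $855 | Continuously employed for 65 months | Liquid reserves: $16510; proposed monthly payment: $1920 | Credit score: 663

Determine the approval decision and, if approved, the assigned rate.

Credit score 663 ≥ 657 (meets minimum)
Reserves = 16,510/1,920 = 8.6 months ≥ 6
Loan-to-value = 198,500/249,500 = 79.6% — pass (85% max)
Employment 65 ≥ 18 months
Total monthly debts = (745 + 1,920 + 280 + 180 + 855) = 3,980. DTI: 3,980 ÷ 14,700 = 27.1%, within the 50% cap
All requirements met. Score 663 falls in the 657–691 tier → 12.5%.

Approved at 12.5%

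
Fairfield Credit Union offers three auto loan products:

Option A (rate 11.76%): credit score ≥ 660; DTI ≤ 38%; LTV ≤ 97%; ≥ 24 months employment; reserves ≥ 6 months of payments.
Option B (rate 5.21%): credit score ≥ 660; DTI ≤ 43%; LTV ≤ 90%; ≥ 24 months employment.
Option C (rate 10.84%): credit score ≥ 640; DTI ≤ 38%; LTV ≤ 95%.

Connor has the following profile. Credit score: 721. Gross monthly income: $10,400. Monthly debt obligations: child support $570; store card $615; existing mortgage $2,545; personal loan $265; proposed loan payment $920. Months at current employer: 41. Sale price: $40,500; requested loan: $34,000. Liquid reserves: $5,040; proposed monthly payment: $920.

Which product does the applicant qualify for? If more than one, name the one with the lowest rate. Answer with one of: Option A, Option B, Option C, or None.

None

Total debts = (570 + 615 + 2,545 + 265 + 920) = 4,915; DTI = 4,915/10,400 = 47.3%.
LTV = 34,000/40,500 = 84%.
Reserves = 5,040/920 = 5.5 months.
Option A: score 721 ≥ 660; DTI 47.3% > 38%; LTV 84% ≤ 97%; employment 41 ≥ 24 mo; reserves 5.5 < 6 mo → does not qualify.
Option B: score 721 ≥ 660; DTI 47.3% > 43%; LTV 84% ≤ 90%; employment 41 ≥ 24 mo → does not qualify.
Option C: score 721 ≥ 640; DTI 47.3% > 38%; LTV 84% ≤ 95% → does not qualify.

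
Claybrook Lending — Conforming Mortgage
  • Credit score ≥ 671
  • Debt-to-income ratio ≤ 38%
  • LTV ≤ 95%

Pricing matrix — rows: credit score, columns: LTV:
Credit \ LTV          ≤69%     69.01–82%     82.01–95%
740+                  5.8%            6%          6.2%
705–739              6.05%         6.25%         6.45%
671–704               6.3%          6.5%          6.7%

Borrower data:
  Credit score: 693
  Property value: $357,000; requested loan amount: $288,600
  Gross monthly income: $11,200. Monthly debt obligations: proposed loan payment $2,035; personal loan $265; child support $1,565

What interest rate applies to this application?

Credit score 693 ≥ 671; Total monthly debts = (2,035 + 265 + 1,565) = 3,865. DTI = 3,865/11,200 = 34.5% ≤ 38%
LTV = 288,600/357,000 = 80.8% ≤ 95%
Score 693 is in the 671–704 band; LTV 80.8% is in the 69.01–82% band → 6.5%.

6.5%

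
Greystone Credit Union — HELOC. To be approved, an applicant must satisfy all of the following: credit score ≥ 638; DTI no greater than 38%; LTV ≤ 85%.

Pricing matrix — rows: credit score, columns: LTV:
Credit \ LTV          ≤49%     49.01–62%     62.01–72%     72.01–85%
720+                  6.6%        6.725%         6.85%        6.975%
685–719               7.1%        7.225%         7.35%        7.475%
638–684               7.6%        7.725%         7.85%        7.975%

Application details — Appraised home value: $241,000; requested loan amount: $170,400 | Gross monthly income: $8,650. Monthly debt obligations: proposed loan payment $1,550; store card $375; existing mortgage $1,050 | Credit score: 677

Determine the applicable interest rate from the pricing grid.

Credit score 677 ≥ 638; Total monthly debts = (1,550 + 375 + 1,050) = 2,975. DTI = 2,975/8,650 = 34.4% ≤ 38%
Loan-to-value = 170,400/241,000 = 70.7% — pass (85% max)
Credit 677 → row 638–684; LTV 70.7% → column 62.01–72%. Grid cell → 7.85%.

7.85%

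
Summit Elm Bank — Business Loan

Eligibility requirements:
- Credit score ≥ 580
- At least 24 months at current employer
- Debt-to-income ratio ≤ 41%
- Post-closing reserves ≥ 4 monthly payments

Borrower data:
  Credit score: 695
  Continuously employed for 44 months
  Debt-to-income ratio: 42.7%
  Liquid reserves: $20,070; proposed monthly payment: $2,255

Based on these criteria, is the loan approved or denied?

Credit score 695 ≥ 580 (meets)
Employment 44 ≥ 24 months
Debt-to-income 42.7% vs 41% cap — fail
Liquid reserves cover 20,070/2,255 = 8.9 months — ≥ 4 required
Fails on DTI.

Denied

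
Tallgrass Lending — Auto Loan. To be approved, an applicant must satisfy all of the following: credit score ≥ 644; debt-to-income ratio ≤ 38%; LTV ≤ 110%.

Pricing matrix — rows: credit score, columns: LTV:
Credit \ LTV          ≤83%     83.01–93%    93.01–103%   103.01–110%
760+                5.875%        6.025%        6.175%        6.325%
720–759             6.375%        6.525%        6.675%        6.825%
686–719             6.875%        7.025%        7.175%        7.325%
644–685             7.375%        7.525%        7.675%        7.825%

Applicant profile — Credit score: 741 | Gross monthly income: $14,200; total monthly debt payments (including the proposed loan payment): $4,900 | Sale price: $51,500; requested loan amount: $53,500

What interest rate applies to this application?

Credit score 741 ≥ 644; Debt-to-income = 4,900/14,200 = 34.5% — meets 38% limit
LTV = 53,500/51,500 = 103.9% ≤ 110%
Score 741 is in the 720–759 band; LTV 103.9% is in the 103.01–110% band → 6.825%.

6.825%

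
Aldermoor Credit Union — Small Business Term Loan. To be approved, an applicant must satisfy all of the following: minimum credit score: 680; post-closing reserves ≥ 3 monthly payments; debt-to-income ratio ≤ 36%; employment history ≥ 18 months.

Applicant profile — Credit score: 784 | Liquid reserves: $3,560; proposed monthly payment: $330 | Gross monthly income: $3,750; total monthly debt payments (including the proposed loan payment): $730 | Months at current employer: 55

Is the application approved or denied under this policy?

Credit score 784 ≥ 680 (meets)
Reserves: 3,560 ÷ 330 = 10.8 months (meets 3-month minimum)
DTI: 730 ÷ 3,750 = 19.5%, within the 36% cap
Employment 55 ≥ 18 months
All criteria satisfied.

Approved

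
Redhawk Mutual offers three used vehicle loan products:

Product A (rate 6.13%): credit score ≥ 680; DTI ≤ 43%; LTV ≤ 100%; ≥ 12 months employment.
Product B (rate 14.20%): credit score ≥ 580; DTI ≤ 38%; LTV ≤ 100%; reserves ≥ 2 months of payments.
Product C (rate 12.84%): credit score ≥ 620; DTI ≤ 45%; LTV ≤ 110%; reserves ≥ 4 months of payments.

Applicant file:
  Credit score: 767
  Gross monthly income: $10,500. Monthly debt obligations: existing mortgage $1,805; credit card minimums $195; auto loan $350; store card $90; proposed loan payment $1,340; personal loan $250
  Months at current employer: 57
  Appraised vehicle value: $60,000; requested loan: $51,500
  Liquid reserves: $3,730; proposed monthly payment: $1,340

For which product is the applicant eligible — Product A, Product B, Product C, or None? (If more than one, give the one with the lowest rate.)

Total debts = (1,805 + 195 + 350 + 90 + 1,340 + 250) = 4,030; DTI = 4,030/10,500 = 38.4%.
LTV = 51,500/60,000 = 85.8%.
Reserves = 3,730/1,340 = 2.8 months.
Product A: score 767 ≥ 680; DTI 38.4% ≤ 43%; LTV 85.8% ≤ 100%; employment 57 ≥ 12 mo → qualifies.
Product B: score 767 ≥ 580; DTI 38.4% > 38%; LTV 85.8% ≤ 100%; reserves 2.8 ≥ 2 mo → does not qualify.
Product C: score 767 ≥ 620; DTI 38.4% ≤ 45%; LTV 85.8% ≤ 110%; reserves 2.8 < 4 mo → does not qualify.

Product A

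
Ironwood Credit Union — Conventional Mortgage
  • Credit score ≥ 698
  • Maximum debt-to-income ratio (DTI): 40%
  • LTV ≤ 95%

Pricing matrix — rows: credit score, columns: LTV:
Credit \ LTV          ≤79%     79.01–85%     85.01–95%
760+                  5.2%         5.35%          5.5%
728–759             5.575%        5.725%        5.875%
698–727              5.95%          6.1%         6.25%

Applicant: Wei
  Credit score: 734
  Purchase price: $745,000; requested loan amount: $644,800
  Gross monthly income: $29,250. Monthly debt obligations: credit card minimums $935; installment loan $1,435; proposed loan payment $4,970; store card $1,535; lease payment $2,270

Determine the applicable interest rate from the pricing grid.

Credit score 734 ≥ 698; Total monthly debts = (935 + 1,435 + 4,970 + 1,535 + 2,270) = 11,145. DTI: 11,145 ÷ 29,250 = 38.1%, within the 40% cap
Loan-to-value = 644,800/745,000 = 86.6% — pass (95% max)
Row: 734 falls in 728–759. Column: 86.6% falls in 85.01–95%. Rate = 5.875%.

5.875%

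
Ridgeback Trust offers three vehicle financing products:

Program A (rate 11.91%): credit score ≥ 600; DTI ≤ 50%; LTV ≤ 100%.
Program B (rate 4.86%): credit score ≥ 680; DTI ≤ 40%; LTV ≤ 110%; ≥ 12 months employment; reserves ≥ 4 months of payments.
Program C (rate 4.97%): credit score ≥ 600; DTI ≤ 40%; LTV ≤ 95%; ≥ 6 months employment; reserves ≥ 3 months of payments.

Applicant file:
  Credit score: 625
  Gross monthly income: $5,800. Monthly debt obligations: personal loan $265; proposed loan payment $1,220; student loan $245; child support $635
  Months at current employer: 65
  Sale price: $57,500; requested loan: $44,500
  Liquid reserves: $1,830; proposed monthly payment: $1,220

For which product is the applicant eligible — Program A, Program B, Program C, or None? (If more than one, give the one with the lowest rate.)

Total debts = (265 + 1,220 + 245 + 635) = 2,365; DTI = 2,365/5,800 = 40.8%.
LTV = 44,500/57,500 = 77.4%.
Reserves = 1,830/1,220 = 1.5 months.
Program A: score 625 ≥ 600; DTI 40.8% ≤ 50%; LTV 77.4% ≤ 100% → qualifies.
Program B: score 625 < 680; DTI 40.8% > 40%; LTV 77.4% ≤ 110%; employment 65 ≥ 12 mo; reserves 1.5 < 4 mo → does not qualify.
Program C: score 625 ≥ 600; DTI 40.8% > 40%; LTV 77.4% ≤ 95%; employment 65 ≥ 6 mo; reserves 1.5 < 3 mo → does not qualify.

Program A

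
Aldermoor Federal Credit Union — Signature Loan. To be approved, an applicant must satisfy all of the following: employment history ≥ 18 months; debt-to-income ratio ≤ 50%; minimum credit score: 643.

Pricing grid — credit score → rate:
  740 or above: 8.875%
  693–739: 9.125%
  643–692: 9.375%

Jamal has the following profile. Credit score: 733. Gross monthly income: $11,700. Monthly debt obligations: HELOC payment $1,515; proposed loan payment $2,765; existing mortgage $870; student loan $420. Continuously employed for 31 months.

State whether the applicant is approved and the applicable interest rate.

Credit score 733 ≥ 643 (meets minimum)
Total monthly debts = (1,515 + 2,765 + 870 + 420) = 5,570. Debt-to-income = 5,570/11,700 = 47.6% — meets 50% limit
Employment 31 ≥ 18 months
All requirements met. Score 733 falls in the 693–739 tier → 9.125%.

Approved at 9.125%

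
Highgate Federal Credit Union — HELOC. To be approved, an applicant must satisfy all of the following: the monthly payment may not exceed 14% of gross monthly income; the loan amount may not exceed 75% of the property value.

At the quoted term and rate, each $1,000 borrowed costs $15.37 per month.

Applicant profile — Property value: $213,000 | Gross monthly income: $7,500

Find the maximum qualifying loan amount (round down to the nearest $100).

$68,300

Payment cap: 14% × $7,500 = $1,050/month.
At $15.37 per $1,000, that supports 1,050/15.37 × 1,000 ≈ $68,314 → $68,300.
LTV cap: 75% × $213,000 = $159,750 → $159,700.
Binding constraint: payment-to-income.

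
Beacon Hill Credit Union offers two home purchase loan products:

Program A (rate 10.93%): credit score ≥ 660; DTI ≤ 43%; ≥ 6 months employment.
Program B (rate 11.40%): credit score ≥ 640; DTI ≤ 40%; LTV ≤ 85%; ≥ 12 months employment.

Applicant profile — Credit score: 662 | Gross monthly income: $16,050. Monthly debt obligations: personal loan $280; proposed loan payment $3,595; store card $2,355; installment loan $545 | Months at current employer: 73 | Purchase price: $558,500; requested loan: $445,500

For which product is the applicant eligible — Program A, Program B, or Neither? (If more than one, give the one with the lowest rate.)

Total debts = (280 + 3,595 + 2,355 + 545) = 6,775; DTI = 6,775/16,050 = 42.2%.
LTV = 445,500/558,500 = 79.8%.
Program A: score 662 ≥ 660; DTI 42.2% ≤ 43%; employment 73 ≥ 6 mo → qualifies.
Program B: score 662 ≥ 640; DTI 42.2% > 40%; LTV 79.8% ≤ 85%; employment 73 ≥ 12 mo → does not qualify.

Program A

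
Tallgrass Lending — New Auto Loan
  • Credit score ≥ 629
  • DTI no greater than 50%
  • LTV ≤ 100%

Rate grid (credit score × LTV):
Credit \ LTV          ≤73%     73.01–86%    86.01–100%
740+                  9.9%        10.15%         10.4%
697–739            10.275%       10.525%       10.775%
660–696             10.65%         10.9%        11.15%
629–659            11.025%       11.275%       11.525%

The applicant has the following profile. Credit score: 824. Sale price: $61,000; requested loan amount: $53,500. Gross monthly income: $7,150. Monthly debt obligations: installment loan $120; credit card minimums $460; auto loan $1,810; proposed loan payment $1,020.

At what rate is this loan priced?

Credit score 824 ≥ 629; Total monthly debts = (120 + 460 + 1,810 + 1,020) = 3,410. DTI: 3,410 ÷ 7,150 = 47.7%, within the 50% cap
LTV = 53,500/61,000 = 87.7% ≤ 100%
Score 824 is in the 740+ band; LTV 87.7% is in the 86.01–100% band → 10.4%.

10.4%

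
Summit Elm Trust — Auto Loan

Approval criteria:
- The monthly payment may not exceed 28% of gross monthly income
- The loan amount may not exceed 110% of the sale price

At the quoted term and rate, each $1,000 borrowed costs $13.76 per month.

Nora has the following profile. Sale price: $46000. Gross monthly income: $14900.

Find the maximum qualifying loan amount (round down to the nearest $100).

Payment cap: 28% × $14,900 = $4,172/month.
At $13.76 per $1,000, that supports 4,172/13.76 × 1,000 ≈ $303,197 → $303,100.
LTV cap: 110% × $46,000 = $50,600 → $50,600.
Binding constraint: loan-to-value.

$50,600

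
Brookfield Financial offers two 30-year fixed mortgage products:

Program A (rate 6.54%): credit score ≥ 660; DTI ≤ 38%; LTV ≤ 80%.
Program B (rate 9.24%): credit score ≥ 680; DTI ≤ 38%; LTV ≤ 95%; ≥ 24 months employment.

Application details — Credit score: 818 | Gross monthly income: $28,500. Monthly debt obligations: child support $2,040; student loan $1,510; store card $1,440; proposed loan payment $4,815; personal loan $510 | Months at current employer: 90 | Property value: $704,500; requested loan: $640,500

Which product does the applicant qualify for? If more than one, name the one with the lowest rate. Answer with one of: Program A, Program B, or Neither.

Total debts = (2,040 + 1,510 + 1,440 + 4,815 + 510) = 10,315; DTI = 10,315/28,500 = 36.2%.
LTV = 640,500/704,500 = 90.9%.
Program A: score 818 ≥ 660; DTI 36.2% ≤ 38%; LTV 90.9% > 80% → does not qualify.
Program B: score 818 ≥ 680; DTI 36.2% ≤ 38%; LTV 90.9% ≤ 95%; employment 90 ≥ 24 mo → qualifies.

Program B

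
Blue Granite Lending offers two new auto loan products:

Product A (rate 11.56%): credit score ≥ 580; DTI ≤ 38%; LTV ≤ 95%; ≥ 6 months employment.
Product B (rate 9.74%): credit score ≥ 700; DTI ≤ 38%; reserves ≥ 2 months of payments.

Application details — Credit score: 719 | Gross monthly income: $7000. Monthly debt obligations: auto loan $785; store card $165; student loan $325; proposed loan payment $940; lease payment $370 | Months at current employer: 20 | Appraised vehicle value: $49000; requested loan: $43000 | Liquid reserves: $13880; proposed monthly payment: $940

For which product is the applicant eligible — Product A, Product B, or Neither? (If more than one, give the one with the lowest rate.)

Product B

Total debts = (785 + 165 + 325 + 940 + 370) = 2,585; DTI = 2,585/7,000 = 36.9%.
LTV = 43,000/49,000 = 87.8%.
Reserves = 13,880/940 = 14.8 months.
Product A: score 719 ≥ 580; DTI 36.9% ≤ 38%; LTV 87.8% ≤ 95%; employment 20 ≥ 6 mo → qualifies.
Product B: score 719 ≥ 700; DTI 36.9% ≤ 38%; reserves 14.8 ≥ 2 mo → qualifies.
Qualifying: Product A, Product B. Lowest rate is 9.74% → Product B.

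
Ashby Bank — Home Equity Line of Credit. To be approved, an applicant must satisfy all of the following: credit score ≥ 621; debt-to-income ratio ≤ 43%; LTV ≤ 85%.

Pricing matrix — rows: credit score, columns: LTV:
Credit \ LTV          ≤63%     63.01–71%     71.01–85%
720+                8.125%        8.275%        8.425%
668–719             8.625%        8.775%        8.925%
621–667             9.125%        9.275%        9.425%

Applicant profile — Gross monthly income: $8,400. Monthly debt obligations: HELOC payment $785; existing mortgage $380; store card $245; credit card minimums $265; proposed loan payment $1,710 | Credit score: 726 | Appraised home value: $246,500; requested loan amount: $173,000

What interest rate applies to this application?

Credit score 726 ≥ 621; Total monthly debts = (785 + 380 + 245 + 265 + 1,710) = 3,385. Debt-to-income = 3,385/8,400 = 40.3% — meets 43% limit
LTV = 173,000/246,500 = 70.2% ≤ 85%
Credit 726 → row 720+; LTV 70.2% → column 63.01–71%. Grid cell → 8.275%.

8.275%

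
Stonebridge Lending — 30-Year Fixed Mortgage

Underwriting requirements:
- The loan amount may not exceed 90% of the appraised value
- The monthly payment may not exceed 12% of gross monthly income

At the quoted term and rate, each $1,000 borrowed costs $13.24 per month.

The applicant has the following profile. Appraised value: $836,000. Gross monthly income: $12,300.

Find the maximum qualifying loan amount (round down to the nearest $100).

Payment cap: 12% × $12,300 = $1,476/month.
At $13.24 per $1,000, that supports 1,476/13.24 × 1,000 ≈ $111,480 → $111,400.
LTV cap: 90% × $836,000 = $752,400 → $752,400.
Binding constraint: payment-to-income.

$111,400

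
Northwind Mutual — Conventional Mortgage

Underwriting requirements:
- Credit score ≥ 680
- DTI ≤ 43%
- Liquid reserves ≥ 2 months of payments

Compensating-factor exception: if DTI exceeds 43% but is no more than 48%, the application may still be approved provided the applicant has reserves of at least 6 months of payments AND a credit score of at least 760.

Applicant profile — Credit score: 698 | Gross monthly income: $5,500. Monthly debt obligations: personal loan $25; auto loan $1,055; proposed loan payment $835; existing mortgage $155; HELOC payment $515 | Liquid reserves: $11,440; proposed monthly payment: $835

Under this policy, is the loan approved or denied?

Denied

Credit score 698 ≥ 680 (meets base)
Total debts = (25 + 1,055 + 835 + 155 + 515) = 2,585. DTI: 2,585 ÷ 5,500 = 47%, over the 43% base limit.
Liquid reserves cover 11,440/835 = 13.7 months — ≥ 2 required
DTI 47% is within the 43%–48% exception band; checking compensating factors.
Reserves 13.7 ≥ 6 months; credit score 698 < 760.
Compensating-factor requirement not fully met.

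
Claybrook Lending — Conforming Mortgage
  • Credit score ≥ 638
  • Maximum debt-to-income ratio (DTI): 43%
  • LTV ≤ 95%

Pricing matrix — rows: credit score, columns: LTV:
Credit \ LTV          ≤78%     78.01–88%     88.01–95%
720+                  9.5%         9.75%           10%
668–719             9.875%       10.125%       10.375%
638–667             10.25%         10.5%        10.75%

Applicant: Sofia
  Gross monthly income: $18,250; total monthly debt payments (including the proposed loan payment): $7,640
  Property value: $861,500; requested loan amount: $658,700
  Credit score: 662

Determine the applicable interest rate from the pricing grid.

10.25%

Credit score 662 ≥ 638; DTI: 7,640 ÷ 18,250 = 41.9%, within the 43% cap
LTV = 658,700/861,500 = 76.5% ≤ 95%
Row: 662 falls in 638–667. Column: 76.5% falls in ≤78%. Rate = 10.25%.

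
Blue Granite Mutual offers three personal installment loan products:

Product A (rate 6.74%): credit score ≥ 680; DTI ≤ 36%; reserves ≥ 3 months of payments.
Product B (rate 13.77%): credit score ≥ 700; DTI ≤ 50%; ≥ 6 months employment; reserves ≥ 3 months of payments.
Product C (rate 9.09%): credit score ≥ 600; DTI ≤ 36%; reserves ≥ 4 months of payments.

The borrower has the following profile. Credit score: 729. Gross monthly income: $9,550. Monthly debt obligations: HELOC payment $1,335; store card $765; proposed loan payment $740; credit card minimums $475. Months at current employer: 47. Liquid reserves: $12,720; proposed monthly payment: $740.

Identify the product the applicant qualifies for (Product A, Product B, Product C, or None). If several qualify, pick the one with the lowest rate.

Total debts = (1,335 + 765 + 740 + 475) = 3,315; DTI = 3,315/9,550 = 34.7%.
Reserves = 12,720/740 = 17.2 months.
Product A: score 729 ≥ 680; DTI 34.7% ≤ 36%; reserves 17.2 ≥ 3 mo → qualifies.
Product B: score 729 ≥ 700; DTI 34.7% ≤ 50%; employment 47 ≥ 6 mo; reserves 17.2 ≥ 3 mo → qualifies.
Product C: score 729 ≥ 600; DTI 34.7% ≤ 36%; reserves 17.2 ≥ 4 mo → qualifies.
Qualifying: Product A, Product B, Product C. Lowest rate is 6.74% → Product A.

Product A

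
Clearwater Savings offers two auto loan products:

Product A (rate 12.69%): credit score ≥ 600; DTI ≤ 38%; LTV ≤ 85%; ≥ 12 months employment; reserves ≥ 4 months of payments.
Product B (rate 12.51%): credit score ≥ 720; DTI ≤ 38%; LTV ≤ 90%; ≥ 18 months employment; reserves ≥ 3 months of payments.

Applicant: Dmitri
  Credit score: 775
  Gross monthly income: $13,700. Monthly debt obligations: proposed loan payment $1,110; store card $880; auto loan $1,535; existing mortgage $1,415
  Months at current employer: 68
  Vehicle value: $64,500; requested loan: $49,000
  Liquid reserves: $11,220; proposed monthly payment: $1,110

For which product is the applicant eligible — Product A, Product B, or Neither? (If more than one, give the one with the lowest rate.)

Total debts = (1,110 + 880 + 1,535 + 1,415) = 4,940; DTI = 4,940/13,700 = 36.1%.
LTV = 49,000/64,500 = 76%.
Reserves = 11,220/1,110 = 10.1 months.
Product A: score 775 ≥ 600; DTI 36.1% ≤ 38%; LTV 76% ≤ 85%; employment 68 ≥ 12 mo; reserves 10.1 ≥ 4 mo → qualifies.
Product B: score 775 ≥ 720; DTI 36.1% ≤ 38%; LTV 76% ≤ 90%; employment 68 ≥ 18 mo; reserves 10.1 ≥ 3 mo → qualifies.
Qualifying: Product A, Product B. Lowest rate is 12.51% → Product B.

Product B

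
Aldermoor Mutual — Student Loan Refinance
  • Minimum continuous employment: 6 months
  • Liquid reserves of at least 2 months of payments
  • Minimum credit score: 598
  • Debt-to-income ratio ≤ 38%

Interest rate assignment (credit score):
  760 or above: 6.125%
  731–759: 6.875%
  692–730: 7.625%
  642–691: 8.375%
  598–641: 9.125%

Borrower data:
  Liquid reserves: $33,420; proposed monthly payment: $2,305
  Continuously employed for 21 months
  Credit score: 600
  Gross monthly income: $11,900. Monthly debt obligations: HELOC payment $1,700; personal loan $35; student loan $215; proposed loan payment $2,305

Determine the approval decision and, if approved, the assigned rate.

Credit score 600 ≥ 598 (meets minimum)
Total monthly debts = (1,700 + 35 + 215 + 2,305) = 4,255. DTI: 4,255 ÷ 11,900 = 35.8%, within the 38% cap
Employment 21 ≥ 6 months
Liquid reserves cover 33,420/2,305 = 14.5 months — ≥ 2 required
All requirements met. Score 600 falls in the 598–641 tier → 9.125%.

Approved at 9.125%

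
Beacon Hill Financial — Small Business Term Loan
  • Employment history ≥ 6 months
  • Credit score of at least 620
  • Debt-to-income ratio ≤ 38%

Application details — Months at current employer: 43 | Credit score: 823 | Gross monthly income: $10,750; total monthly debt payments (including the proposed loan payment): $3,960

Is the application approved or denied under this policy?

Approved

Employment 43 ≥ 6 months
Credit score 823 ≥ 620 (meets)
Debt-to-income = 3,960/10,750 = 36.8% — meets 38% limit
All criteria satisfied.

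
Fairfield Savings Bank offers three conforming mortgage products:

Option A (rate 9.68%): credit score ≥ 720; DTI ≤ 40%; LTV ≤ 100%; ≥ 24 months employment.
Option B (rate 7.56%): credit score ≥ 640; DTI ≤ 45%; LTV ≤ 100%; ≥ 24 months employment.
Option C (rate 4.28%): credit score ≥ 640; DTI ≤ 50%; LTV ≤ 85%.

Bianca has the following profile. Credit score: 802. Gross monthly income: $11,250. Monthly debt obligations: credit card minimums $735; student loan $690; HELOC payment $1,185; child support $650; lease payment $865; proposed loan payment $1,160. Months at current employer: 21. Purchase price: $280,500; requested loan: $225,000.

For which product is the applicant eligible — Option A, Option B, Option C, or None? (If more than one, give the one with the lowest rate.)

Total debts = (735 + 690 + 1,185 + 650 + 865 + 1,160) = 5,285; DTI = 5,285/11,250 = 47%.
LTV = 225,000/280,500 = 80.2%.
Option A: score 802 ≥ 720; DTI 47% > 40%; LTV 80.2% ≤ 100%; employment 21 < 24 mo → does not qualify.
Option B: score 802 ≥ 640; DTI 47% > 45%; LTV 80.2% ≤ 100%; employment 21 < 24 mo → does not qualify.
Option C: score 802 ≥ 640; DTI 47% ≤ 50%; LTV 80.2% ≤ 85% → qualifies.

Option C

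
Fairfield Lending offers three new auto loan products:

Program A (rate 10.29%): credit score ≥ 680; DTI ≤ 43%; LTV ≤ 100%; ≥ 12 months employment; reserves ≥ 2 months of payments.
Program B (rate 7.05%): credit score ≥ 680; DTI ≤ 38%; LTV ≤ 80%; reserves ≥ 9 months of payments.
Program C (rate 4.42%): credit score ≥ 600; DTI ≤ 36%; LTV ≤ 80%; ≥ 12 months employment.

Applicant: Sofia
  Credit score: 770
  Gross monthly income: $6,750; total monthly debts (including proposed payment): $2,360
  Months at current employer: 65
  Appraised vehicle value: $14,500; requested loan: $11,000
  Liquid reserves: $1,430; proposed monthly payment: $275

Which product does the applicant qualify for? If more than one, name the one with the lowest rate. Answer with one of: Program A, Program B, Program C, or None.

Program C

DTI = 2,360/6,750 = 35%.
LTV = 11,000/14,500 = 75.9%.
Reserves = 1,430/275 = 5.2 months.
Program A: score 770 ≥ 680; DTI 35% ≤ 43%; LTV 75.9% ≤ 100%; employment 65 ≥ 12 mo; reserves 5.2 ≥ 2 mo → qualifies.
Program B: score 770 ≥ 680; DTI 35% ≤ 38%; LTV 75.9% ≤ 80%; reserves 5.2 < 9 mo → does not qualify.
Program C: score 770 ≥ 600; DTI 35% ≤ 36%; LTV 75.9% ≤ 80%; employment 65 ≥ 12 mo → qualifies.
Qualifying: Program A, Program C. Lowest rate is 4.42% → Program C.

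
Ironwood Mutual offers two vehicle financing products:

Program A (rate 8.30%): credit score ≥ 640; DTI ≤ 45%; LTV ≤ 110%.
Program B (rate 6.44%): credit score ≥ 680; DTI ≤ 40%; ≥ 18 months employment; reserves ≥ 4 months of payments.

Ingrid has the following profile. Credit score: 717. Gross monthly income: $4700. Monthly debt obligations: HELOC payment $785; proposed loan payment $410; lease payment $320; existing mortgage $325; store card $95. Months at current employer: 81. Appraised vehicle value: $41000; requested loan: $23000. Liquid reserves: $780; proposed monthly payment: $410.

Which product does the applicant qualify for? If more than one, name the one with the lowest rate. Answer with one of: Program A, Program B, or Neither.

Total debts = (785 + 410 + 320 + 325 + 95) = 1,935; DTI = 1,935/4,700 = 41.2%.
LTV = 23,000/41,000 = 56.1%.
Reserves = 780/410 = 1.9 months.
Program A: score 717 ≥ 640; DTI 41.2% ≤ 45%; LTV 56.1% ≤ 110% → qualifies.
Program B: score 717 ≥ 680; DTI 41.2% > 40%; employment 81 ≥ 18 mo; reserves 1.9 < 4 mo → does not qualify.

Program A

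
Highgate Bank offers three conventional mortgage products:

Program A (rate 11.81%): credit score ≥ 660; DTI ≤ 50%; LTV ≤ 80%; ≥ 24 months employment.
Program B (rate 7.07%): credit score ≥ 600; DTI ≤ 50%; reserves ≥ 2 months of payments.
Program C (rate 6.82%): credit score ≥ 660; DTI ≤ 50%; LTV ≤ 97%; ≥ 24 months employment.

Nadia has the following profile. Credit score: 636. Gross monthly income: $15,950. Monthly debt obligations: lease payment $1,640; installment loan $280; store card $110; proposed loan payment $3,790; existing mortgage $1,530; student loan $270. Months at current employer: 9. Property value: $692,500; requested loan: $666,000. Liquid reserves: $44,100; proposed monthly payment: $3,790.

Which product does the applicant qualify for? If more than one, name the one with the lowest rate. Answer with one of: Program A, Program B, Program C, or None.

Total debts = (1,640 + 280 + 110 + 3,790 + 1,530 + 270) = 7,620; DTI = 7,620/15,950 = 47.8%.
LTV = 666,000/692,500 = 96.2%.
Reserves = 44,100/3,790 = 11.6 months.
Program A: score 636 < 660; DTI 47.8% ≤ 50%; LTV 96.2% > 80%; employment 9 < 24 mo → does not qualify.
Program B: score 636 ≥ 600; DTI 47.8% ≤ 50%; reserves 11.6 ≥ 2 mo → qualifies.
Program C: score 636 < 660; DTI 47.8% ≤ 50%; LTV 96.2% ≤ 97%; employment 9 < 24 mo → does not qualify.

Program B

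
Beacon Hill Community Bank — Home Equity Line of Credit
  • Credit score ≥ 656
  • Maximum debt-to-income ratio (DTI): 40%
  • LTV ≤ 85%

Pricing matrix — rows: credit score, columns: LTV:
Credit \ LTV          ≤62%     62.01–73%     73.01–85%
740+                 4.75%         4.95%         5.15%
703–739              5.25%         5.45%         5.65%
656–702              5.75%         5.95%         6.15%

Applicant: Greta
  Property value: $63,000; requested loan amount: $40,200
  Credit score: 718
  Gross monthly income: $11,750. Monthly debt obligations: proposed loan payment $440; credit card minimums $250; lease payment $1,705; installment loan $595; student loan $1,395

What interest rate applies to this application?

Credit score 718 ≥ 656; Total monthly debts = (440 + 250 + 1,705 + 595 + 1,395) = 4,385. DTI: 4,385 ÷ 11,750 = 37.3%, within the 40% cap
LTV = 40,200/63,000 = 63.8% ≤ 85%
Credit 718 → row 703–739; LTV 63.8% → column 62.01–73%. Grid cell → 5.45%.

5.45%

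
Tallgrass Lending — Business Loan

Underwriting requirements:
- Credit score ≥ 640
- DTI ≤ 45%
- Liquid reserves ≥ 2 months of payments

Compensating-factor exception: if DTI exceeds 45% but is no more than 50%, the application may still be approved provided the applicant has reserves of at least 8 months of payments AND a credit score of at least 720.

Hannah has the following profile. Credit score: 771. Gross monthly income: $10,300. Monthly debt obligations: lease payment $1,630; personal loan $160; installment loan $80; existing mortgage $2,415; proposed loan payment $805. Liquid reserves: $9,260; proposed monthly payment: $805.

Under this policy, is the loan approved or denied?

Credit score 771 ≥ 640 (meets base)
Total debts = (1,630 + 160 + 80 + 2,415 + 805) = 5,090. DTI = 5,090/10,300 = 49.4% > 45% — standard DTI limit exceeded.
Liquid reserves cover 9,260/805 = 11.5 months — ≥ 2 required
49.4% falls in the override range (45%–50%), so the compensating-factor test applies.
Reserves 11.5 ≥ 8 months; credit score 771 ≥ 720.
Both compensating conditions met → exception applies.

Approved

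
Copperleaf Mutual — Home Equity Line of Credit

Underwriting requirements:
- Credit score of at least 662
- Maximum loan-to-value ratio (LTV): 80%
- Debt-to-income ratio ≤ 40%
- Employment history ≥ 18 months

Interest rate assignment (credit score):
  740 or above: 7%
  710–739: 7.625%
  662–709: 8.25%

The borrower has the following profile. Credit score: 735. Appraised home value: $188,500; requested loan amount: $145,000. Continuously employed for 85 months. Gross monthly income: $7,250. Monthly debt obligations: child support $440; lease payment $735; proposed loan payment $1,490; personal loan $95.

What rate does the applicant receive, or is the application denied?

Credit score 735 ≥ 662 (meets minimum)
Employment 85 ≥ 18 months
Total monthly debts = (440 + 735 + 1,490 + 95) = 2,760. Debt-to-income = 2,760/7,250 = 38.1% — meets 40% limit
LTV: 145,000 ÷ 188,500 = 76.9%, within 80% cap
All requirements met. Score 735 falls in the 710–739 tier → 7.625%.

Approved at 7.625%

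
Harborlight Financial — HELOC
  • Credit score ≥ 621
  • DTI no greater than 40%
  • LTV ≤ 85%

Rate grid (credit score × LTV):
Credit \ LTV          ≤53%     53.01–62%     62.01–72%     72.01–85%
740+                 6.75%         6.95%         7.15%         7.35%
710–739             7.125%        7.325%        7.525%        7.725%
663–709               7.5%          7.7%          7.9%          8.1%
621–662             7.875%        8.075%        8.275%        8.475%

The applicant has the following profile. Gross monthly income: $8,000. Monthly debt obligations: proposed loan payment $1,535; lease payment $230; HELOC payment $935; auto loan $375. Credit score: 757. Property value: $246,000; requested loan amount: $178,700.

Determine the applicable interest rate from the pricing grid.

7.35%

Credit score 757 ≥ 621; Total monthly debts = (1,535 + 230 + 935 + 375) = 3,075. DTI: 3,075 ÷ 8,000 = 38.4%, within the 40% cap
LTV: 178,700 ÷ 246,000 = 72.6%, within 85% cap
Score 757 is in the 740+ band; LTV 72.6% is in the 72.01–85% band → 7.35%.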